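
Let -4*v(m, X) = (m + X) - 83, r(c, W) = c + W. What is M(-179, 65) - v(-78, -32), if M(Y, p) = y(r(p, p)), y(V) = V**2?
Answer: 67407/4 ≈ 16852.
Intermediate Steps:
r(c, W) = W + c
M(Y, p) = 4*p**2 (M(Y, p) = (p + p)**2 = (2*p)**2 = 4*p**2)
v(m, X) = 83/4 - X/4 - m/4 (v(m, X) = -((m + X) - 83)/4 = -((X + m) - 83)/4 = -(-83 + X + m)/4 = 83/4 - X/4 - m/4)
M(-179, 65) - v(-78, -32) = 4*65**2 - (83/4 - 1/4*(-32) - 1/4*(-78)) = 4*4225 - (83/4 + 8 + 39/2) = 16900 - 1*193/4 = 16900 - 193/4 = 67407/4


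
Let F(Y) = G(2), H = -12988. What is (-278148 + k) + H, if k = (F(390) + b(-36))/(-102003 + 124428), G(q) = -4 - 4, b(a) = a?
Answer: -6528724844/22425 ≈ -2.9114e+5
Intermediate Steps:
G(q) = -8
F(Y) = -8
k = -44/22425 (k = (-8 - 36)/(-102003 + 124428) = -44/22425 ≈ -0.0019621)
(-278148 + k) + H = (-278148 - 44/22425) - 12988 = -6237468944/22425 - 12988 = -6528724844/22425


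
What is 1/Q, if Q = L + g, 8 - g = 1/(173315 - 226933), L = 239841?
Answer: 53618/12860223683 ≈ 4.1693e-6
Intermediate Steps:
g = 428945/53618 (g = 8 - 1/(173315 - 226933) = 8 - 1/(-53618) = 8 - 1*(-1/53618) = 8 + 1/53618 = 428945/53618 ≈ 8.0000)
Q = 12860223683/53618 (Q = 239841 + 428945/53618 = 12860223683/53618 ≈ 2.3985e+5)
1/Q = 1/(12860223683/53618) = 53618/12860223683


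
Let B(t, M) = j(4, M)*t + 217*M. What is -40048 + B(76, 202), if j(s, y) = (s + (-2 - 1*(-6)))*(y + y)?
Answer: 249418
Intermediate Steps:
j(s, y) = 2*y*(4 + s) (j(s, y) = (s + (-2 + 6))*(2*y) = (s + 4)*(2*y) = (4 + s)*(2*y) = 2*y*(4 + s))
B(t, M) = 217*M + 16*M*t (B(t, M) = (2*M*(4 + 4))*t + 217*M = (2*M*8)*t + 217*M = (16*M)*t + 217*M = 16*M*t + 217*M = 217*M + 16*M*t)
-40048 + B(76, 202) = -40048 + 202*(217 + 16*76) = -40048 + 202*(217 + 1216) = -40048 + 202*1433 = -40048 + 289466 = 249418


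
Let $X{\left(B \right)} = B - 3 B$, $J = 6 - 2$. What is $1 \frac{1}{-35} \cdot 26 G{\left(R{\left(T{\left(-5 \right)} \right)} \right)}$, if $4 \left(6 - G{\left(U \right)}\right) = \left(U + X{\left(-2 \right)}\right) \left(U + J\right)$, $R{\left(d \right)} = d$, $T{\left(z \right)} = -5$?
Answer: $- \frac{299}{70} \approx -4.2714$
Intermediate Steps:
$J = 4$
$X{\left(B \right)} = - 2 B$
$G{\left(U \right)} = 6 - \frac{\left(4 + U\right)^{2}}{4}$ ($G{\left(U \right)} = 6 - \frac{\left(U - -4\right) \left(U + 4\right)}{4} = 6 - \frac{\left(U + 4\right) \left(4 + U\right)}{4} = 6 - \frac{\left(4 + U\right) \left(4 + U\right)}{4} = 6 - \frac{\left(4 + U\right)^{2}}{4}$)
$1 \frac{1}{-35} \cdot 26 G{\left(R{\left(T{\left(-5 \right)} \right)} \right)} = 1 \frac{1}{-35} \cdot 26 \left(2 - -10 - \frac{\left(-5\right)^{2}}{4}\right) = 1 \left(- \frac{1}{35}\right) 26 \left(2 + 10 - \frac{25}{4}\right) = \left(- \frac{1}{35}\right) 26 \left(2 + 10 - \frac{25}{4}\right) = \left(- \frac{26}{35}\right) \frac{23}{4} = - \frac{299}{70}$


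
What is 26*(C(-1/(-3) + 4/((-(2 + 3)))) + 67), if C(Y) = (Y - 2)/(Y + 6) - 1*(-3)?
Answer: 150098/83 ≈ 1808.4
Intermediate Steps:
C(Y) = 3 + (-2 + Y)/(6 + Y) (C(Y) = (-2 + Y)/(6 + Y) + 3 = 3 + (-2 + Y)/(6 + Y))
26*(C(-1/(-3) + 4/((-(2 + 3)))) + 67) = 26*(4*(4 + (-1/(-3) + 4/((-(2 + 3)))))/(6 + (-1/(-3) + 4/((-(2 + 3))))) + 67) = 26*(4*(4 + (-1*(-⅓) + 4/((-1*5))))/(6 + (-1*(-⅓) + 4/((-1*5)))) + 67) = 26*(4*(4 + (⅓ + 4/(-5)))/(6 + (⅓ + 4/(-5))) + 67) = 26*(4*(4 + (⅓ + 4*(-⅕)))/(6 + (⅓ + 4*(-⅕))) + 67) = 26*(4*(4 + (⅓ - ⅘))/(6 + (⅓ - ⅘)) + 67) = 26*(4*(4 - 7/15)/(6 - 7/15) + 67) = 26*(4*(53/15)/(83/15) + 67) = 26*(4*(15/83)*(53/15) + 67) = 26*(212/83 + 67) = 26*(5773/83) = 150098/83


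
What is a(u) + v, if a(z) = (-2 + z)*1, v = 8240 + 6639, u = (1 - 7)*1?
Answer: 14871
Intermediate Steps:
u = -6 (u = -6*1 = -6)
v = 14879
a(z) = -2 + z
a(u) + v = (-2 - 6) + 14879 = -8 + 14879 = 14871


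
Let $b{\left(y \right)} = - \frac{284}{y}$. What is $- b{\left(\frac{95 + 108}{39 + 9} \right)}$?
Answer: $\frac{13632}{203} \approx 67.153$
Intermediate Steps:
$- b{\left(\frac{95 + 108}{39 + 9} \right)} = - \frac{-284}{\left(95 + 108\right) \frac{1}{39 + 9}} = - \frac{-284}{203 \cdot \frac{1}{48}} = - \frac{-284}{\frac{203}{48}} = - \frac{\left(-284\right) 48}{203} = \left(-1\right) \left(- \frac{13632}{203}\right) = \frac{13632}{203}$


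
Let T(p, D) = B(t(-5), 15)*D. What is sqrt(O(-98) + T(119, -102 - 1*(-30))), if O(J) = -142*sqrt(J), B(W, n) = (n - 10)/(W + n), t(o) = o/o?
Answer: sqrt(-90 - 3976*I*sqrt(2))/2 ≈ 26.3 - 26.725*I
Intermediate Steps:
t(o) = 1
B(W, n) = (-10 + n)/(W + n)
T(p, D) = 5*D/16 (T(p, D) = ((-10 + 15)/(1 + 15))*D = (5/16)*D = ((1/16)*5)*D = 5*D/16)
sqrt(O(-98) + T(119, -102 - 1*(-30))) = sqrt(-994*I*sqrt(2) + 5*(-102 - 1*(-30))/16) = sqrt(-994*I*sqrt(2) + 5*(-102 + 30)/16) = sqrt(-994*I*sqrt(2) + (5/16)*(-72)) = sqrt(-994*I*sqrt(2) - 45/2) = sqrt(-45/2 - 994*I*sqrt(2))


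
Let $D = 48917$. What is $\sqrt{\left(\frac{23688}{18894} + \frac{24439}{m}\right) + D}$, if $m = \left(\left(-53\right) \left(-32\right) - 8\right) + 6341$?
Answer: $\frac{6 \sqrt{393249327013165}}{537943} \approx 221.18$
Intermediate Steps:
$m = 8029$ ($m = \left(1696 - 8\right) + 6341 = 1688 + 6341 = 8029$)
$\sqrt{\left(\frac{23688}{18894} + \frac{24439}{m}\right) + D} = \sqrt{\left(\frac{23688}{18894} + \frac{24439}{8029}\right) + 48917} = \sqrt{\left(23688 \cdot \frac{1}{18894} + 24439 \cdot \frac{1}{8029}\right) + 48917} = \sqrt{\left(\frac{84}{67} + \frac{24439}{8029}\right) + 48917} = \sqrt{\frac{2311849}{537943} + 48917} = \sqrt{\frac{26316869580}{537943}} = \frac{6 \sqrt{393249327013165}}{537943}$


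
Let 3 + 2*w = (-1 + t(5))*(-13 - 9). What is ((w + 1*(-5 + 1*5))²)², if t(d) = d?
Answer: 68574961/16 ≈ 4.2859e+6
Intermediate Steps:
w = -91/2 (w = -3/2 + ((-1 + 5)*(-13 - 9))/2 = -3/2 + (4*(-22))/2 = -3/2 + (½)*(-88) = -3/2 - 44 = -91/2 ≈ -45.500)
((w + 1*(-5 + 1*5))²)² = ((-91/2 + 1*(-5 + 1*5))²)² = ((-91/2 + 1*(-5 + 5))²)² = ((-91/2 + 1*0)²)² = ((-91/2 + 0)²)² = ((-91/2)²)² = (8281/4)² = 68574961/16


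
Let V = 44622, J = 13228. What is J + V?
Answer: 57850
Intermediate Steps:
J + V = 13228 + 44622 = 57850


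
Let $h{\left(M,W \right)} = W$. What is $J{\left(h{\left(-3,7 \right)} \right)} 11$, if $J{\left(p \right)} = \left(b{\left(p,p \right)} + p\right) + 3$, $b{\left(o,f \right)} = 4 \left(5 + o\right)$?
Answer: $638$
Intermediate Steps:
$b{\left(o,f \right)} = 20 + 4 o$
$J{\left(p \right)} = 23 + 5 p$ ($J{\left(p \right)} = \left(\left(20 + 4 p\right) + p\right) + 3 = \left(20 + 5 p\right) + 3 = 23 + 5 p$)
$J{\left(h{\left(-3,7 \right)} \right)} 11 = \left(23 + 5 \cdot 7\right) 11 = \left(23 + 35\right) 11 = 58 \cdot 11 = 638$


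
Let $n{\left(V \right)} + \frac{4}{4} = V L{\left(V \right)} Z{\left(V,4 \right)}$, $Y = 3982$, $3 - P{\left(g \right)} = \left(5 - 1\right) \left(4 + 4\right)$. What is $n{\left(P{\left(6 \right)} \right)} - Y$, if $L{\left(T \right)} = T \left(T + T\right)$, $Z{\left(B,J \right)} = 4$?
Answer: $-199095$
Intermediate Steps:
$P{\left(g \right)} = -29$ ($P{\left(g \right)} = 3 - \left(5 - 1\right) \left(4 + 4\right) = 3 - 4 \cdot 8 = 3 - 32 = -29$)
$L{\left(T \right)} = 2 T^{2}$ ($L{\left(T \right)} = T 2 T = 2 T^{2}$)
$n{\left(V \right)} = -1 + 8 V^{3}$ ($n{\left(V \right)} = -1 + V 2 V^{2} \cdot 4 = -1 + 2 V^{3} \cdot 4 = -1 + 8 V^{3}$)
$n{\left(P{\left(6 \right)} \right)} - Y = \left(-1 + 8 \left(-29\right)^{3}\right) - 3982 = \left(-1 + 8 \left(-24389\right)\right) - 3982 = \left(-1 - 195112\right) - 3982 = -195113 - 3982 = -199095$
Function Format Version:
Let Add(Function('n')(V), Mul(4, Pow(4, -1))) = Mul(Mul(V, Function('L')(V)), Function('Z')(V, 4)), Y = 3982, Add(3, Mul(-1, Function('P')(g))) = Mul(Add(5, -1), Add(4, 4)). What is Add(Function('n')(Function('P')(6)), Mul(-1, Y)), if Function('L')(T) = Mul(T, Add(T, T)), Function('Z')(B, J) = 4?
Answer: -199095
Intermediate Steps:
Function('P')(g) = -29 (Function('P')(g) = Add(3, Mul(-1, Mul(Add(5, -1), Add(4, 4)))) = Add(3, Mul(-1, Mul(4, 8))) = Add(3, Mul(-1, 32)) = Add(3, -32) = -29)
Function('L')(T) = Mul(2, Pow(T, 2)) (Function('L')(T) = Mul(T, Mul(2, T)) = Mul(2, Pow(T, 2)))
Function('n')(V) = Add(-1, Mul(8, Pow(V, 3))) (Function('n')(V) = Add(-1, Mul(Mul(V, Mul(2, Pow(V, 2))), 4)) = Add(-1, Mul(Mul(2, Pow(V, 3)), 4)) = Add(-1, Mul(8, Pow(V, 3))))
Add(Function('n')(Function('P')(6)), Mul(-1, Y)) = Add(Add(-1, Mul(8, Pow(-29, 3))), Mul(-1, 3982)) = Add(Add(-1, Mul(8, -24389)), -3982) = Add(Add(-1, -195112), -3982) = Add(-195113, -3982) = -199095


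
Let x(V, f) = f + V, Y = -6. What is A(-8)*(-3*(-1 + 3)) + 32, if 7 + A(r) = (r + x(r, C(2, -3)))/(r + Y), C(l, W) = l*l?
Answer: 482/7 ≈ 68.857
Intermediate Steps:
C(l, W) = l**2
x(V, f) = V + f
A(r) = -7 + (4 + 2*r)/(-6 + r) (A(r) = -7 + (r + (r + 2**2))/(r - 6) = -7 + (r + (r + 4))/(-6 + r) = -7 + (r + (4 + r))/(-6 + r) = -7 + (4 + 2*r)/(-6 + r))
A(-8)*(-3*(-1 + 3)) + 32 = ((46 - 5*(-8))/(-6 - 8))*(-3*(-1 + 3)) + 32 = ((46 + 40)/(-14))*(-3*2) + 32 = -1/14*86*(-6) + 32 = -43/7*(-6) + 32 = 258/7 + 32 = 482/7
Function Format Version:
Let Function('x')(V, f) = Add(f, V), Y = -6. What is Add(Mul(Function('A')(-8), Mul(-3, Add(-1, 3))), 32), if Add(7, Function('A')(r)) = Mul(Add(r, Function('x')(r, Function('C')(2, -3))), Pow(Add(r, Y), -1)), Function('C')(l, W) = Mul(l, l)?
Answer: Rational(482, 7) ≈ 68.857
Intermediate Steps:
Function('C')(l, W) = Pow(l, 2)
Function('x')(V, f) = Add(V, f)
Function('A')(r) = Add(-7, Mul(Pow(Add(-6, r), -1), Add(4, Mul(2, r)))) (Function('A')(r) = Add(-7, Mul(Add(r, Add(r, Pow(2, 2))), Pow(Add(r, -6), -1))) = Add(-7, Mul(Add(r, Add(r, 4)), Pow(Add(-6, r), -1))) = Add(-7, Mul(Add(r, Add(4, r)), Pow(Add(-6, r), -1))) = Add(-7, Mul(Add(4, Mul(2, r)), Pow(Add(-6, r), -1))) = Add(-7, Mul(Pow(Add(-6, r), -1), Add(4, Mul(2, r)))))
Add(Mul(Function('A')(-8), Mul(-3, Add(-1, 3))), 32) = Add(Mul(Mul(Pow(Add(-6, -8), -1), Add(46, Mul(-5, -8))), Mul(-3, Add(-1, 3))), 32) = Add(Mul(Mul(Pow(-14, -1), Add(46, 40)), Mul(-3, 2)), 32) = Add(Mul(Mul(Rational(-1, 14), 86), -6), 32) = Add(Mul(Rational(-43, 7), -6), 32) = Add(Rational(258, 7), 32) = Rational(482, 7)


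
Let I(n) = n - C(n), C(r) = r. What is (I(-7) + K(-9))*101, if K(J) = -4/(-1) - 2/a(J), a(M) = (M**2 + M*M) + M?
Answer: 61610/153 ≈ 402.68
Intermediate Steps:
a(M) = M + 2*M**2 (a(M) = (M**2 + M**2) + M = 2*M**2 + M = M + 2*M**2)
I(n) = 0 (I(n) = n - n = 0)
K(J) = 4 - 2/(J*(1 + 2*J)) (K(J) = -4/(-1) - 2*1/(J*(1 + 2*J)) = -4*(-1) - 2/(J*(1 + 2*J)) = 4 - 2/(J*(1 + 2*J)))
(I(-7) + K(-9))*101 = (0 + (4 - 2/(-9*(1 + 2*(-9)))))*101 = (0 + (4 - 2*(-1/9)/(1 - 18)))*101 = (0 + (4 - 2*(-1/9)/(-17)))*101 = (0 + (4 - 2*(-1/9)*(-1/17)))*101 = (0 + (4 - 2/153))*101 = (0 + 610/153)*101 = (610/153)*101 = 61610/153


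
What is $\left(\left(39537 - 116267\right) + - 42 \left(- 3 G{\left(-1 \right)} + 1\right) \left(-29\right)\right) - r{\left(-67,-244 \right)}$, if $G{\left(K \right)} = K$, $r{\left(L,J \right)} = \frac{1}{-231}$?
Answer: $- \frac{16599197}{231} \approx -71858.0$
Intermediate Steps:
$r{\left(L,J \right)} = - \frac{1}{231}$
$\left(\left(39537 - 116267\right) + - 42 \left(- 3 G{\left(-1 \right)} + 1\right) \left(-29\right)\right) - r{\left(-67,-244 \right)} = \left(\left(39537 - 116267\right) + - 42 \left(\left(-3\right) \left(-1\right) + 1\right) \left(-29\right)\right) - - \frac{1}{231} = \left(\left(39537 - 116267\right) + - 42 \left(3 + 1\right) \left(-29\right)\right) + \frac{1}{231} = \left(-76730 + \left(-42\right) 4 \left(-29\right)\right) + \frac{1}{231} = \left(-76730 - -4872\right) + \frac{1}{231} = \left(-76730 + 4872\right) + \frac{1}{231} = -71858 + \frac{1}{231} = - \frac{16599197}{231}$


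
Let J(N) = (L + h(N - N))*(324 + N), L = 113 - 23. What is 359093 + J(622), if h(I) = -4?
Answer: 440449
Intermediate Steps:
L = 90
J(N) = 27864 + 86*N (J(N) = (90 - 4)*(324 + N) = 86*(324 + N) = 27864 + 86*N)
359093 + J(622) = 359093 + (27864 + 86*622) = 359093 + (27864 + 53492) = 359093 + 81356 = 440449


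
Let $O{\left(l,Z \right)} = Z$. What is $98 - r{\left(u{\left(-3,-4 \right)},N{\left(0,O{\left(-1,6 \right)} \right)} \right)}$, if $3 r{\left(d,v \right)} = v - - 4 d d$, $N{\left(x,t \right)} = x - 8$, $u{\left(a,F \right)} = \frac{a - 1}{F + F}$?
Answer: $\frac{301}{3} \approx 100.33$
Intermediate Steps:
$u{\left(a,F \right)} = \frac{-1 + a}{2 F}$
$N{\left(x,t \right)} = -8 + x$ ($N{\left(x,t \right)} = x - 8 = -8 + x$)
$r{\left(d,v \right)} = \frac{v}{3} + \frac{4 d^{2}}{3}$ ($r{\left(d,v \right)} = \frac{v - - 4 d d}{3} = \frac{v - - 4 d^{2}}{3} = \frac{v + 4 d^{2}}{3} = \frac{v}{3} + \frac{4 d^{2}}{3}$)
$98 - r{\left(u{\left(-3,-4 \right)},N{\left(0,O{\left(-1,6 \right)} \right)} \right)} = 98 - \left(\frac{-8 + 0}{3} + \frac{4 \left(\frac{-1 - 3}{2 \left(-4\right)}\right)^{2}}{3}\right) = 98 - \left(\frac{1}{3} \left(-8\right) + \frac{4 \left(\frac{1}{2} \left(- \frac{1}{4}\right) \left(-4\right)\right)^{2}}{3}\right) = 98 - \left(- \frac{8}{3} + \frac{4}{3 \cdot 4}\right) = 98 - \left(- \frac{8}{3} + \frac{4}{3} \cdot \frac{1}{4}\right) = 98 - \left(- \frac{8}{3} + \frac{1}{3}\right) = 98 - - \frac{7}{3} = 98 + \frac{7}{3} = \frac{301}{3}$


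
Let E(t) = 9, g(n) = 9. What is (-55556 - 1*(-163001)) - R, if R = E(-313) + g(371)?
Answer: 107427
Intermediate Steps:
R = 18 (R = 9 + 9 = 18)
(-55556 - 1*(-163001)) - R = (-55556 - 1*(-163001)) - 1*18 = (-55556 + 163001) - 18 = 107445 - 18 = 107427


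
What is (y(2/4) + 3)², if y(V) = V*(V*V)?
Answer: 625/64 ≈ 9.7656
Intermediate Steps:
y(V) = V³ (y(V) = V*V² = V³)
(y(2/4) + 3)² = ((2/4)³ + 3)² = ((2*(¼))³ + 3)² = ((½)³ + 3)² = (⅛ + 3)² = (25/8)² = 625/64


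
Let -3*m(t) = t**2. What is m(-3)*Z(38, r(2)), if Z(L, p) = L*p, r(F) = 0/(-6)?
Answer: 0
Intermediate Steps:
r(F) = 0 (r(F) = 0*(-1/6) = 0)
m(t) = -t**2/3
m(-3)*Z(38, r(2)) = (-1/3*(-3)**2)*(38*0) = -1/3*9*0 = -3*0 = 0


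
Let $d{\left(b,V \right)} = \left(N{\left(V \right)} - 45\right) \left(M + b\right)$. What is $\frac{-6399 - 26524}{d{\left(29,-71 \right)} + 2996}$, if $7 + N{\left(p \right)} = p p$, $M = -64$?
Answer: $\frac{32923}{171619} \approx 0.19184$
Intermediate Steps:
$N{\left(p \right)} = -7 + p^{2}$ ($N{\left(p \right)} = -7 + p p = -7 + p^{2}$)
$d{\left(b,V \right)} = \left(-64 + b\right) \left(-52 + V^{2}\right)$ ($d{\left(b,V \right)} = \left(\left(-7 + V^{2}\right) - 45\right) \left(-64 + b\right) = \left(-52 + V^{2}\right) \left(-64 + b\right) = \left(-64 + b\right) \left(-52 + V^{2}\right)$)
$\frac{-6399 - 26524}{d{\left(29,-71 \right)} + 2996} = \frac{-6399 - 26524}{\left(3328 - 64 \left(-71\right)^{2} - 1508 + 29 \left(-71\right)^{2}\right) + 2996} = - \frac{32923}{\left(3328 - 322624 - 1508 + 29 \cdot 5041\right) + 2996} = - \frac{32923}{\left(3328 - 322624 - 1508 + 146189\right) + 2996} = - \frac{32923}{-174615 + 2996} = - \frac{32923}{-171619} = \left(-32923\right) \left(- \frac{1}{171619}\right) = \frac{32923}{171619}$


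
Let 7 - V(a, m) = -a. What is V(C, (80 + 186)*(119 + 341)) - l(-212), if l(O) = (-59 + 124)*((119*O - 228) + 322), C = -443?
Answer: 1633274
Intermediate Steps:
l(O) = 6110 + 7735*O (l(O) = 65*((-228 + 119*O) + 322) = 65*(94 + 119*O) = 6110 + 7735*O)
V(a, m) = 7 + a (V(a, m) = 7 - (-1)*a = 7 + a)
V(C, (80 + 186)*(119 + 341)) - l(-212) = (7 - 443) - (6110 + 7735*(-212)) = -436 - (6110 - 1639820) = -436 - 1*(-1633710) = -436 + 1633710 = 1633274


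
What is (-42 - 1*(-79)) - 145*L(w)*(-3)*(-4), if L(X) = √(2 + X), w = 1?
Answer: 37 - 1740*√3 ≈ -2976.8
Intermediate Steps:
(-42 - 1*(-79)) - 145*L(w)*(-3)*(-4) = (-42 - 1*(-79)) - 145*√(2 + 1)*(-3)*(-4) = (-42 + 79) - 145*√3*(-3)*(-4) = 37 - 145*(-3*√3)*(-4) = 37 - 1740*√3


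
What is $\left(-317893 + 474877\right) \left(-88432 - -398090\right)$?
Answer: $48611351472$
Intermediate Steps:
$\left(-317893 + 474877\right) \left(-88432 - -398090\right) = 156984 \left(-88432 + 398090\right) = 156984 \cdot 309658 = 48611351472$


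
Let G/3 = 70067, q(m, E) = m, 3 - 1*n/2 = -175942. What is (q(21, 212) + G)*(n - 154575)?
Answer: 41479953930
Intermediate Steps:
n = 351890 (n = 6 - 2*(-175942) = 6 + 351884 = 351890)
G = 210201 (G = 3*70067 = 210201)
(q(21, 212) + G)*(n - 154575) = (21 + 210201)*(351890 - 154575) = 210222*197315 = 41479953930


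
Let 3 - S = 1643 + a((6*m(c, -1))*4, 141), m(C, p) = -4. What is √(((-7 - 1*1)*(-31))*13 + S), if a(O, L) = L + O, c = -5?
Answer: 9*√19 ≈ 39.230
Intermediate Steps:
S = -1685 (S = 3 - (1643 + (141 + (6*(-4))*4)) = 3 - (1643 + (141 - 24*4)) = 3 - (1643 + (141 - 96)) = 3 - (1643 + 45) = 3 - 1*1688 = 3 - 1688 = -1685)
√(((-7 - 1*1)*(-31))*13 + S) = √(((-7 - 1*1)*(-31))*13 - 1685) = √(((-7 - 1)*(-31))*13 - 1685) = √(-8*(-31)*13 - 1685) = √(248*13 - 1685) = √(3224 - 1685) = √1539 = 9*√19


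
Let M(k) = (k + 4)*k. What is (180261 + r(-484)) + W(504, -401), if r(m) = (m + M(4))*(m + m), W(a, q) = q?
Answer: 617396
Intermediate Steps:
M(k) = k*(4 + k) (M(k) = (4 + k)*k = k*(4 + k))
r(m) = 2*m*(32 + m) (r(m) = (m + 4*(4 + 4))*(m + m) = (m + 4*8)*(2*m) = (m + 32)*(2*m) = (32 + m)*(2*m) = 2*m*(32 + m))
(180261 + r(-484)) + W(504, -401) = (180261 + 2*(-484)*(32 - 484)) - 401 = (180261 + 2*(-484)*(-452)) - 401 = (180261 + 437536) - 401 = 617797 - 401 = 617396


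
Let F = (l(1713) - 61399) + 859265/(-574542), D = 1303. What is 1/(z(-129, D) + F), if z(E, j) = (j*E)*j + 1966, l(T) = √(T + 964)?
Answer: -72316923716958648246/15842959908007652236069299541 - 330098509764*√2677/15842959908007652236069299541 ≈ -4.5646e-9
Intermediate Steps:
l(T) = √(964 + T)
z(E, j) = 1966 + E*j² (z(E, j) = (E*j)*j + 1966 = E*j² + 1966 = 1966 + E*j²)
F = -35277163523/574542 + √2677 (F = (√(964 + 1713) - 61399) + 859265/(-574542) = (√2677 - 61399) + 859265*(-1/574542) = (-61399 + √2677) - 859265/574542 = -35277163523/574542 + √2677 ≈ -61349.)
1/(z(-129, D) + F) = 1/((1966 - 129*1303²) + (-35277163523/574542 + √2677)) = 1/((1966 - 129*1697809) + (-35277163523/574542 + √2677)) = 1/((1966 - 219017361) + (-35277163523/574542 + √2677)) = 1/(-219015395 + (-35277163523/574542 + √2677)) = 1/(-125868820237613/574542 + √2677)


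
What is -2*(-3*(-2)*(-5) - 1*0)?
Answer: 60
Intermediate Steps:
-2*(-3*(-2)*(-5) - 1*0) = -2*(6*(-5) + 0) = -2*(-30 + 0) = -2*(-30) = 60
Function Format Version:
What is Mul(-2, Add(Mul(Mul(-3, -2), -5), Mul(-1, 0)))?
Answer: 60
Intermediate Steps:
Mul(-2, Add(Mul(Mul(-3, -2), -5), Mul(-1, 0))) = Mul(-2, Add(Mul(6, -5), 0)) = Mul(-2, Add(-30, 0)) = Mul(-2, -30) = 60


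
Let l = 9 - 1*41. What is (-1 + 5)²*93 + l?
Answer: 1456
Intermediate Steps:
l = -32 (l = 9 - 41 = -32)
(-1 + 5)²*93 + l = (-1 + 5)²*93 - 32 = 4²*93 - 32 = 16*93 - 32 = 1488 - 32 = 1456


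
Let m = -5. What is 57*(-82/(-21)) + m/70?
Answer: 445/2 ≈ 222.50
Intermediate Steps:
57*(-82/(-21)) + m/70 = 57*(-82/(-21)) - 5/70 = 57*(-82*(-1/21)) - 5*1/70 = 57*(82/21) - 1/14 = 1558/7 - 1/14 = 445/2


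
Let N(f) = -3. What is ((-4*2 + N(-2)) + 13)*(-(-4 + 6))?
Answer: -4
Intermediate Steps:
((-4*2 + N(-2)) + 13)*(-(-4 + 6)) = ((-4*2 - 3) + 13)*(-(-4 + 6)) = ((-8 - 3) + 13)*(-1*2) = (-11 + 13)*(-2) = 2*(-2) = -4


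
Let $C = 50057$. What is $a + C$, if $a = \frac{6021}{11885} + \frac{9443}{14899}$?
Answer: $\frac{8864025939989}{177074615} \approx 50058.0$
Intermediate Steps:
$a = \frac{201936934}{177074615}$ ($a = 6021 \cdot \frac{1}{11885} + 9443 \cdot \frac{1}{14899} = \frac{6021}{11885} + \frac{9443}{14899} = \frac{201936934}{177074615} \approx 1.1404$)
$a + C = \frac{201936934}{177074615} + 50057 = \frac{8864025939989}{177074615}$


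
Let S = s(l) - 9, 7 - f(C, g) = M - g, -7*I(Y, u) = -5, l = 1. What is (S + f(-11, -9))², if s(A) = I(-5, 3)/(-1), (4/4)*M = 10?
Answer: 23104/49 ≈ 471.51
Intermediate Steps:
M = 10
I(Y, u) = 5/7 (I(Y, u) = -⅐*(-5) = 5/7)
f(C, g) = -3 + g (f(C, g) = 7 - (10 - g) = 7 + (-10 + g) = -3 + g)
s(A) = -5/7 (s(A) = (5/7)/(-1) = (5/7)*(-1) = -5/7)
S = -68/7 (S = -5/7 - 9 = -68/7 ≈ -9.7143)
(S + f(-11, -9))² = (-68/7 + (-3 - 9))² = (-68/7 - 12)² = (-152/7)² = 23104/49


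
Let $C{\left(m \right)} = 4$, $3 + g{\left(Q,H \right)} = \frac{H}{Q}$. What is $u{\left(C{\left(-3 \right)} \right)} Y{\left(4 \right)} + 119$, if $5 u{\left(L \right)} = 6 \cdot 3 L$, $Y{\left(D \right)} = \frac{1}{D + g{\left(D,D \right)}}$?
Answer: $\frac{631}{5} \approx 126.2$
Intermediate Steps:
$g{\left(Q,H \right)} = -3 + \frac{H}{Q}$
$Y{\left(D \right)} = \frac{1}{-2 + D}$ ($Y{\left(D \right)} = \frac{1}{D - \left(3 - \frac{D}{D}\right)} = \frac{1}{D + \left(-3 + 1\right)} = \frac{1}{D - 2} = \frac{1}{-2 + D}$)
$u{\left(L \right)} = \frac{18 L}{5}$ ($u{\left(L \right)} = \frac{6 \cdot 3 L}{5} = \frac{18 L}{5}$)
$u{\left(C{\left(-3 \right)} \right)} Y{\left(4 \right)} + 119 = \frac{\frac{18}{5} \cdot 4}{-2 + 4} + 119 = \frac{72}{5 \cdot 2} + 119 = \frac{72}{5} \cdot \frac{1}{2} + 119 = \frac{36}{5} + 119 = \frac{631}{5}$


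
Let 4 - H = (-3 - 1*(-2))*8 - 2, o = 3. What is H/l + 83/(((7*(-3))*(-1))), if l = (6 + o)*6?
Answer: 796/189 ≈ 4.2116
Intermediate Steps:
l = 54 (l = (6 + 3)*6 = 9*6 = 54)
H = 14 (H = 4 - ((-3 - 1*(-2))*8 - 2) = 4 - ((-3 + 2)*8 - 2) = 4 - (-1*8 - 2) = 4 - (-8 - 2) = 4 - 1*(-10) = 4 + 10 = 14)
H/l + 83/(((7*(-3))*(-1))) = 14/54 + 83/(((7*(-3))*(-1))) = 14*(1/54) + 83/((-21*(-1))) = 7/27 + 83/21 = 796/189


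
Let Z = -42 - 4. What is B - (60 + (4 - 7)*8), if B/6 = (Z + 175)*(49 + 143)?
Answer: 148572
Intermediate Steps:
Z = -46
B = 148608 (B = 6*((-46 + 175)*(49 + 143)) = 6*(129*192) = 6*24768 = 148608)
B - (60 + (4 - 7)*8) = 148608 - (60 + (4 - 7)*8) = 148608 - (60 - 3*8) = 148608 - (60 - 24) = 148608 - 1*36 = 148608 - 36 = 148572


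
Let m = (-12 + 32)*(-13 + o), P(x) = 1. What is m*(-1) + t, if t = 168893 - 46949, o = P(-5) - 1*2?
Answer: 122224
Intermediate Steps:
o = -1 (o = 1 - 1*2 = 1 - 2 = -1)
m = -280 (m = (-12 + 32)*(-13 - 1) = 20*(-14) = -280)
t = 121944
m*(-1) + t = -280*(-1) + 121944 = 280 + 121944 = 122224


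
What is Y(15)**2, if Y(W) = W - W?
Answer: 0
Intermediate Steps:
Y(W) = 0
Y(15)**2 = 0**2 = 0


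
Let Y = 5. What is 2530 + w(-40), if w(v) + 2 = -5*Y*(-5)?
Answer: 2653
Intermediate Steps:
w(v) = 123 (w(v) = -2 - 5*5*(-5) = -2 - 25*(-5) = -2 + 125 = 123)
2530 + w(-40) = 2530 + 123 = 2653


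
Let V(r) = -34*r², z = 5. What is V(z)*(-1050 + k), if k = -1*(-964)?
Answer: 73100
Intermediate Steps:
k = 964
V(z)*(-1050 + k) = (-34*5²)*(-1050 + 964) = -34*25*(-86) = -850*(-86) = 73100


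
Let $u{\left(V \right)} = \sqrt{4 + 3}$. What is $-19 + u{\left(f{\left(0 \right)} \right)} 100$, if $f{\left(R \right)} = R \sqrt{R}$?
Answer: $-19 + 100 \sqrt{7} \approx 245.58$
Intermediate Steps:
$f{\left(R \right)} = R^{\frac{3}{2}}$
$u{\left(V \right)} = \sqrt{7}$
$-19 + u{\left(f{\left(0 \right)} \right)} 100 = -19 + \sqrt{7} \cdot 100 = -19 + 100 \sqrt{7}$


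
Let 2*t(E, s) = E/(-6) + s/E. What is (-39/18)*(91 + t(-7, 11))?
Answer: -99151/504 ≈ -196.73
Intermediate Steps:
t(E, s) = -E/12 + s/(2*E) (t(E, s) = (E/(-6) + s/E)/2 = (E*(-⅙) + s/E)/2 = (-E/6 + s/E)/2 = -E/12 + s/(2*E))
(-39/18)*(91 + t(-7, 11)) = (-39/18)*(91 + (-1/12*(-7) + (½)*11/(-7))) = (-39*1/18)*(91 + (7/12 + (½)*11*(-⅐))) = -13*(91 + (7/12 - 11/14))/6 = -13*(91 - 17/84)/6 = -13/6*7627/84 = -99151/504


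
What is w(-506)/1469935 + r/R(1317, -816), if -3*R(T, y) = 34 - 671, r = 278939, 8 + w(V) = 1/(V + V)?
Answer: 1244827390899951/947584778140 ≈ 1313.7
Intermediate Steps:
w(V) = -8 + 1/(2*V) (w(V) = -8 + 1/(V + V) = -8 + 1/(2*V))
R(T, y) = 637/3 (R(T, y) = -(34 - 671)/3 = -⅓*(-637) = 637/3)
w(-506)/1469935 + r/R(1317, -816) = (-8 + (½)/(-506))/1469935 + 278939/(637/3) = (-8 + (½)*(-1/506))*(1/1469935) + 278939*(3/637) = (-8 - 1/1012)*(1/1469935) + 836817/637 = -8097/1012*1/1469935 + 836817/637 = -8097/1487574220 + 836817/637 = 1244827390899951/947584778140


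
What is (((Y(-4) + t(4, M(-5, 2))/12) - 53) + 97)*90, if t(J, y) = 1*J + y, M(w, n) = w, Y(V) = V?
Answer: 7185/2 ≈ 3592.5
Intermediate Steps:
t(J, y) = J + y
(((Y(-4) + t(4, M(-5, 2))/12) - 53) + 97)*90 = (((-4 + (4 - 5)/12) - 53) + 97)*90 = (((-4 - 1*1/12) - 53) + 97)*90 = (((-4 - 1/12) - 53) + 97)*90 = ((-49/12 - 53) + 97)*90 = (-685/12 + 97)*90 = (479/12)*90 = 7185/2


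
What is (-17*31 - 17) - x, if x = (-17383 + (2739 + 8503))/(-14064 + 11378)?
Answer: -1467325/2686 ≈ -546.29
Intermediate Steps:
x = 6141/2686 (x = (-17383 + 11242)/(-2686) = -6141*(-1/2686) = 6141/2686 ≈ 2.2863)
(-17*31 - 17) - x = (-17*31 - 17) - 1*6141/2686 = (-527 - 17) - 6141/2686 = -544 - 6141/2686 = -1467325/2686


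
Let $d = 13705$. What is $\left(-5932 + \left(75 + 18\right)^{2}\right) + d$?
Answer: $16422$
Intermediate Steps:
$\left(-5932 + \left(75 + 18\right)^{2}\right) + d = \left(-5932 + \left(75 + 18\right)^{2}\right) + 13705 = \left(-5932 + 93^{2}\right) + 13705 = \left(-5932 + 8649\right) + 13705 = 2717 + 13705 = 16422$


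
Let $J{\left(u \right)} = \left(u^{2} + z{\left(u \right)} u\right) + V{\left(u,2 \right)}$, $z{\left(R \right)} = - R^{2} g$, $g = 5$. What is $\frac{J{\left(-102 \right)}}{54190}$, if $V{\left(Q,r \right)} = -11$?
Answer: $\frac{5316433}{54190} \approx 98.107$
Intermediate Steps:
$z{\left(R \right)} = - 5 R^{2}$ ($z{\left(R \right)} = - R^{2} \cdot 5 = - 5 R^{2}$)
$J{\left(u \right)} = -11 + u^{2} - 5 u^{3}$ ($J{\left(u \right)} = \left(u^{2} + - 5 u^{2} u\right) - 11 = \left(u^{2} - 5 u^{3}\right) - 11 = -11 + u^{2} - 5 u^{3}$)
$\frac{J{\left(-102 \right)}}{54190} = \frac{-11 + \left(-102\right)^{2} - 5 \left(-102\right)^{3}}{54190} = \left(-11 + 10404 - -5306040\right) \frac{1}{54190} = \left(-11 + 10404 + 5306040\right) \frac{1}{54190} = 5316433 \cdot \frac{1}{54190} = \frac{5316433}{54190}$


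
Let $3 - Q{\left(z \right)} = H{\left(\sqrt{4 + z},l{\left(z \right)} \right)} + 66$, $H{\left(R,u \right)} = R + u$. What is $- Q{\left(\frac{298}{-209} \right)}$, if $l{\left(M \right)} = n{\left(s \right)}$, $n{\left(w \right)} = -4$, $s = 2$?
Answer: $59 + \frac{\sqrt{112442}}{209} \approx 60.604$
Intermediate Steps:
$l{\left(M \right)} = -4$
$Q{\left(z \right)} = -59 - \sqrt{4 + z}$ ($Q{\left(z \right)} = 3 - \left(\left(\sqrt{4 + z} - 4\right) + 66\right) = 3 - \left(\left(-4 + \sqrt{4 + z}\right) + 66\right) = 3 - \left(62 + \sqrt{4 + z}\right) = -59 - \sqrt{4 + z}$)
$- Q{\left(\frac{298}{-209} \right)} = - (-59 - \sqrt{4 + \frac{298}{-209}}) = - (-59 - \sqrt{4 + 298 \left(- \frac{1}{209}\right)}) = - (-59 - \sqrt{4 - \frac{298}{209}}) = - (-59 - \sqrt{\frac{538}{209}}) = - (-59 - \frac{\sqrt{112442}}{209}) = 59 + \frac{\sqrt{112442}}{209}$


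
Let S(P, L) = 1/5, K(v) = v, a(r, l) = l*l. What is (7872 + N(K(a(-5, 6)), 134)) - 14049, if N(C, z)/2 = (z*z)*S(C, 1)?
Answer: 5027/5 ≈ 1005.4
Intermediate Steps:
a(r, l) = l**2
S(P, L) = 1/5
N(C, z) = 2*z**2/5 (N(C, z) = 2*((z*z)*(1/5)) = 2*(z**2*(1/5)) = 2*(z**2/5) = 2*z**2/5)
(7872 + N(K(a(-5, 6)), 134)) - 14049 = (7872 + (2/5)*134**2) - 14049 = (7872 + (2/5)*17956) - 14049 = (7872 + 35912/5) - 14049 = 75272/5 - 14049 = 5027/5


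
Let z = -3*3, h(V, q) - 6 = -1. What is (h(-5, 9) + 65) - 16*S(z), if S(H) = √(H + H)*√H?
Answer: 70 + 144*√2 ≈ 273.65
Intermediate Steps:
h(V, q) = 5 (h(V, q) = 6 - 1 = 5)
z = -9
S(H) = H*√2 (S(H) = √(2*H)*√H = (√2*√H)*√H = H*√2)
(h(-5, 9) + 65) - 16*S(z) = (5 + 65) - (-144)*√2 = 70 + 144*√2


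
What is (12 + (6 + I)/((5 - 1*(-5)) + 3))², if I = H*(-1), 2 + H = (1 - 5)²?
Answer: 21904/169 ≈ 129.61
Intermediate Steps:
H = 14 (H = -2 + (1 - 5)² = -2 + (-4)² = -2 + 16 = 14)
I = -14 (I = 14*(-1) = -14)
(12 + (6 + I)/((5 - 1*(-5)) + 3))² = (12 + (6 - 14)/((5 - 1*(-5)) + 3))² = (12 - 8/((5 + 5) + 3))² = (12 - 8/(10 + 3))² = (12 - 8/13)² = (148/13)² = 21904/169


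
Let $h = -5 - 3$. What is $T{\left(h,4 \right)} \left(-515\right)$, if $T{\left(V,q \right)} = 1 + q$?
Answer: $-2575$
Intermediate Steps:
$h = -8$
$T{\left(h,4 \right)} \left(-515\right) = \left(1 + 4\right) \left(-515\right) = 5 \left(-515\right) = -2575$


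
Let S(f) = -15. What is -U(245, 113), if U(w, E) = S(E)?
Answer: 15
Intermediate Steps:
U(w, E) = -15
-U(245, 113) = -1*(-15) = 15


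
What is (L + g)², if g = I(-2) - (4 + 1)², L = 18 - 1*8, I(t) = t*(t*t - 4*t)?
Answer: 1521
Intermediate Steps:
I(t) = t*(t² - 4*t)
L = 10 (L = 18 - 8 = 10)
g = -49 (g = (-2)²*(-4 - 2) - (4 + 1)² = 4*(-6) - 1*5² = -24 - 1*25 = -24 - 25 = -49)
(L + g)² = (10 - 49)² = (-39)² = 1521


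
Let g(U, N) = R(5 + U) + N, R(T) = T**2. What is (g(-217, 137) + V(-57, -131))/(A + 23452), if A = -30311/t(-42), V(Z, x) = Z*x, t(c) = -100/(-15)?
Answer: 1050960/378107 ≈ 2.7795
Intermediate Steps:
t(c) = 20/3 (t(c) = -100*(-1/15) = 20/3)
g(U, N) = N + (5 + U)**2 (g(U, N) = (5 + U)**2 + N = N + (5 + U)**2)
A = -90933/20 (A = -30311/20/3 = -30311*3/20 = -90933/20 ≈ -4546.6)
(g(-217, 137) + V(-57, -131))/(A + 23452) = ((137 + (5 - 217)**2) - 57*(-131))/(-90933/20 + 23452) = ((137 + (-212)**2) + 7467)/(378107/20) = ((137 + 44944) + 7467)*(20/378107) = (45081 + 7467)*(20/378107) = 52548*(20/378107) = 1050960/378107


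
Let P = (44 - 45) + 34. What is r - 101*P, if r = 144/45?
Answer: -16649/5 ≈ -3329.8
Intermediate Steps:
P = 33 (P = -1 + 34 = 33)
r = 16/5 (r = 144*(1/45) = 16/5 ≈ 3.2000)
r - 101*P = 16/5 - 101*33 = 16/5 - 3333 = -16649/5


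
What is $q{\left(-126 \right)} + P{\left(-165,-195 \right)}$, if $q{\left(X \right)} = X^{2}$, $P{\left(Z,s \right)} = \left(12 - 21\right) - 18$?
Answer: $15849$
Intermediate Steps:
$P{\left(Z,s \right)} = -27$ ($P{\left(Z,s \right)} = -9 - 18 = -27$)
$q{\left(-126 \right)} + P{\left(-165,-195 \right)} = \left(-126\right)^{2} - 27 = 15876 - 27 = 15849$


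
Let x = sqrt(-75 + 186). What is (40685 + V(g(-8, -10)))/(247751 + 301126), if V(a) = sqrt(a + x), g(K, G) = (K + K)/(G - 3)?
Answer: 40685/548877 + sqrt(208 + 169*sqrt(111))/7135401 ≈ 0.074130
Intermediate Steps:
x = sqrt(111) ≈ 10.536
g(K, G) = 2*K/(-3 + G) (g(K, G) = (2*K)/(-3 + G) = 2*K/(-3 + G))
V(a) = sqrt(a + sqrt(111))
(40685 + V(g(-8, -10)))/(247751 + 301126) = (40685 + sqrt(2*(-8)/(-3 - 10) + sqrt(111)))/(247751 + 301126) = (40685 + sqrt(2*(-8)/(-13) + sqrt(111)))/548877 = (40685 + sqrt(2*(-8)*(-1/13) + sqrt(111)))*(1/548877) = (40685 + sqrt(16/13 + sqrt(111)))*(1/548877) = 40685/548877 + sqrt(16/13 + sqrt(111))/548877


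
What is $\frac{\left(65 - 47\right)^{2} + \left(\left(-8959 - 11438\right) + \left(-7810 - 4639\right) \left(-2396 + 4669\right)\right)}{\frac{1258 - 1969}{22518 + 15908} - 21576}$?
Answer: $\frac{1088095592900}{829080087} \approx 1312.4$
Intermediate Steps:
$\frac{\left(65 - 47\right)^{2} + \left(\left(-8959 - 11438\right) + \left(-7810 - 4639\right) \left(-2396 + 4669\right)\right)}{\frac{1258 - 1969}{22518 + 15908} - 21576} = \frac{18^{2} - 28316974}{- \frac{711}{38426} - 21576} = \frac{324 - 28316974}{\left(-711\right) \frac{1}{38426} - 21576} = \frac{324 - 28316974}{- \frac{711}{38426} - 21576} = - \frac{28316650}{- \frac{829080087}{38426}} = \left(-28316650\right) \left(- \frac{38426}{829080087}\right) = \frac{1088095592900}{829080087}$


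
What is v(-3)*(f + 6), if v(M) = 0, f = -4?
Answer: 0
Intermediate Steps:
v(-3)*(f + 6) = 0*(-4 + 6) = 0*2 = 0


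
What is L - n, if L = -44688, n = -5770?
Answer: -38918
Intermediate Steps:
L - n = -44688 - 1*(-5770) = -44688 + 5770 = -38918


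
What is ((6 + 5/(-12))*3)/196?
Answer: 67/784 ≈ 0.085459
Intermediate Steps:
((6 + 5/(-12))*3)/196 = ((6 + 5*(-1/12))*3)*(1/196) = ((6 - 5/12)*3)*(1/196) = ((67/12)*3)*(1/196) = (67/4)*(1/196) = 67/784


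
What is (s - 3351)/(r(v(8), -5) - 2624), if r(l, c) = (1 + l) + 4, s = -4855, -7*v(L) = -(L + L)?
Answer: 57442/18317 ≈ 3.1360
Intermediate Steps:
v(L) = 2*L/7 (v(L) = -(-1)*(L + L)/7 = -(-1)*2*L/7 = -(-2)*L/7 = 2*L/7)
r(l, c) = 5 + l
(s - 3351)/(r(v(8), -5) - 2624) = (-4855 - 3351)/((5 + (2/7)*8) - 2624) = -8206/((5 + 16/7) - 2624) = -8206/(51/7 - 2624) = -8206/(-18317/7) = -8206*(-7/18317) = 57442/18317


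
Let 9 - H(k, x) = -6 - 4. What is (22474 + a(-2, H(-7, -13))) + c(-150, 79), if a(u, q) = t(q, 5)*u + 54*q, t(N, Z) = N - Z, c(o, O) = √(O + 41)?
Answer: 23472 + 2*√30 ≈ 23483.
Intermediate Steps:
c(o, O) = √(41 + O)
H(k, x) = 19 (H(k, x) = 9 - (-6 - 4) = 9 - 1*(-10) = 9 + 10 = 19)
a(u, q) = 54*q + u*(-5 + q) (a(u, q) = (q - 1*5)*u + 54*q = (q - 5)*u + 54*q = (-5 + q)*u + 54*q = u*(-5 + q) + 54*q = 54*q + u*(-5 + q))
(22474 + a(-2, H(-7, -13))) + c(-150, 79) = (22474 + (54*19 - 2*(-5 + 19))) + √(41 + 79) = (22474 + (1026 - 2*14)) + √120 = (22474 + (1026 - 28)) + 2*√30 = (22474 + 998) + 2*√30 = 23472 + 2*√30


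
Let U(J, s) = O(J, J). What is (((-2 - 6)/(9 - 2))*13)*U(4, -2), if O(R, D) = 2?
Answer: -208/7 ≈ -29.714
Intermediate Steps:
U(J, s) = 2
(((-2 - 6)/(9 - 2))*13)*U(4, -2) = (((-2 - 6)/(9 - 2))*13)*2 = (-8/7*13)*2 = (-8*⅐*13)*2 = -8/7*13*2 = -104/7*2 = -208/7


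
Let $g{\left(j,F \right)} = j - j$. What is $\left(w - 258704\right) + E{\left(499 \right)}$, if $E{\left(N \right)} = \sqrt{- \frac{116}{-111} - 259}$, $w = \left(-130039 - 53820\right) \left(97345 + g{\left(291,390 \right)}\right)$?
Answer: $-17898013059 + \frac{i \sqrt{3178263}}{111} \approx -1.7898 \cdot 10^{10} + 16.061 i$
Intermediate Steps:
$g{\left(j,F \right)} = 0$
$w = -17897754355$ ($w = \left(-130039 - 53820\right) \left(97345 + 0\right) = \left(-183859\right) 97345 = -17897754355$)
$E{\left(N \right)} = \frac{i \sqrt{3178263}}{111}$ ($E{\left(N \right)} = \sqrt{\left(-116\right) \left(- \frac{1}{111}\right) - 259} = \sqrt{\frac{116}{111} - 259} = \sqrt{- \frac{28633}{111}} = \frac{i \sqrt{3178263}}{111}$)
$\left(w - 258704\right) + E{\left(499 \right)} = \left(-17897754355 - 258704\right) + \frac{i \sqrt{3178263}}{111} = -17898013059 + \frac{i \sqrt{3178263}}{111}$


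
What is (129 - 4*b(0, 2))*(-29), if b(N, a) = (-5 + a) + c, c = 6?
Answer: -3393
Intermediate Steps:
b(N, a) = 1 + a (b(N, a) = (-5 + a) + 6 = 1 + a)
(129 - 4*b(0, 2))*(-29) = (129 - 4*(1 + 2))*(-29) = (129 - 4*3)*(-29) = (129 - 12)*(-29) = 117*(-29) = -3393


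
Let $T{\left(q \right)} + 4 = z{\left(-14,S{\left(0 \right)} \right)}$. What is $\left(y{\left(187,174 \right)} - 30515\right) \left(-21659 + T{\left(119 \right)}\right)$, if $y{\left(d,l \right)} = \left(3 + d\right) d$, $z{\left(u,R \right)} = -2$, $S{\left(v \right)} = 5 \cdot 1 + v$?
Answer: $-108649975$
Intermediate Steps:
$S{\left(v \right)} = 5 + v$
$y{\left(d,l \right)} = d \left(3 + d\right)$
$T{\left(q \right)} = -6$ ($T{\left(q \right)} = -4 - 2 = -6$)
$\left(y{\left(187,174 \right)} - 30515\right) \left(-21659 + T{\left(119 \right)}\right) = \left(187 \left(3 + 187\right) - 30515\right) \left(-21659 - 6\right) = \left(187 \cdot 190 - 30515\right) \left(-21665\right) = \left(35530 - 30515\right) \left(-21665\right) = 5015 \left(-21665\right) = -108649975$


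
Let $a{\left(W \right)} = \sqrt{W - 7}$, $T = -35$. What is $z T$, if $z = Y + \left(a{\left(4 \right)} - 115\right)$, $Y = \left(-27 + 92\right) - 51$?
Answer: $3535 - 35 i \sqrt{3} \approx 3535.0 - 60.622 i$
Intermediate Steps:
$a{\left(W \right)} = \sqrt{-7 + W}$
$Y = 14$ ($Y = 65 - 51 = 14$)
$z = -101 + i \sqrt{3}$ ($z = 14 + \left(\sqrt{-7 + 4} - 115\right) = 14 - \left(115 - \sqrt{-3}\right) = 14 - \left(115 - i \sqrt{3}\right) = -101 + i \sqrt{3} \approx -101.0 + 1.732 i$)
$z T = \left(-101 + i \sqrt{3}\right) \left(-35\right) = 3535 - 35 i \sqrt{3}$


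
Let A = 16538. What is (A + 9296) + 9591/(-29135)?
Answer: 752663999/29135 ≈ 25834.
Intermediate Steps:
(A + 9296) + 9591/(-29135) = (16538 + 9296) + 9591/(-29135) = 25834 + 9591*(-1/29135) = 25834 - 9591/29135 = 752663999/29135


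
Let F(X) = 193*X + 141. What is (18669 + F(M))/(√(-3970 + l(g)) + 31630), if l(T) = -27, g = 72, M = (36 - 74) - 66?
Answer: -39917060/1000460897 + 1262*I*√3997/1000460897 ≈ -0.039899 + 7.9749e-5*I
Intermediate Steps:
M = -104 (M = -38 - 66 = -104)
F(X) = 141 + 193*X
(18669 + F(M))/(√(-3970 + l(g)) + 31630) = (18669 + (141 + 193*(-104)))/(√(-3970 - 27) + 31630) = (18669 + (141 - 20072))/(√(-3997) + 31630) = (18669 - 19931)/(I*√3997 + 31630) = -1262/(31630 + I*√3997)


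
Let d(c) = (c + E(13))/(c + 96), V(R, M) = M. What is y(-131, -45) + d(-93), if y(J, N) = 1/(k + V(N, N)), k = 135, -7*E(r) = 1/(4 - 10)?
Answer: -3253/105 ≈ -30.981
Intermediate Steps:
E(r) = 1/42 (E(r) = -1/(7*(4 - 10)) = -1/7/(-6) = -1/7*(-1/6) = 1/42)
y(J, N) = 1/(135 + N)
d(c) = (1/42 + c)/(96 + c) (d(c) = (c + 1/42)/(c + 96) = (1/42 + c)/(96 + c))
y(-131, -45) + d(-93) = 1/(135 - 45) + (1/42 - 93)/(96 - 93) = 1/90 - 3905/42/3 = 1/90 + (1/3)*(-3905/42) = 1/90 - 3905/126 = -3253/105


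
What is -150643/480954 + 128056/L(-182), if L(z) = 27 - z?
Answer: 61557561037/100519386 ≈ 612.39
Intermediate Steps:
-150643/480954 + 128056/L(-182) = -150643/480954 + 128056/(27 - 1*(-182)) = -150643*1/480954 + 128056/(27 + 182) = -150643/480954 + 128056/209 = 61557561037/100519386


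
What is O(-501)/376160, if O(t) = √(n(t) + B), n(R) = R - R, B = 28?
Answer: √7/188080 ≈ 1.4067e-5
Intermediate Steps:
n(R) = 0
O(t) = 2*√7 (O(t) = √(0 + 28) = √28 = 2*√7)
O(-501)/376160 = (2*√7)/376160 = (2*√7)*(1/376160) = √7/188080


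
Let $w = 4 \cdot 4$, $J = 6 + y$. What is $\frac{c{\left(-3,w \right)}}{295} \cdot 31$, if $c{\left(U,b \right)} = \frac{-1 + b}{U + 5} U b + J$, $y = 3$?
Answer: $- \frac{10881}{295} \approx -36.885$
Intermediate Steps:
$J = 9$ ($J = 6 + 3 = 9$)
$w = 16$
$c{\left(U,b \right)} = 9 + \frac{U b \left(-1 + b\right)}{5 + U}$ ($c{\left(U,b \right)} = \frac{-1 + b}{U + 5} U b + 9 = \frac{-1 + b}{5 + U} U b + 9 = \frac{U \left(-1 + b\right)}{5 + U} b + 9 = \frac{U b \left(-1 + b\right)}{5 + U} + 9 = 9 + \frac{U b \left(-1 + b\right)}{5 + U}$)
$\frac{c{\left(-3,w \right)}}{295} \cdot 31 = \frac{\frac{1}{5 - 3} \left(45 + 9 \left(-3\right) - 3 \cdot 16^{2} - \left(-3\right) 16\right)}{295} \cdot 31 = \frac{45 - 27 - 768 + 48}{2} \cdot \frac{1}{295} \cdot 31 = \frac{1}{2} \left(-702\right) \frac{1}{295} \cdot 31 = \left(-351\right) \frac{1}{295} \cdot 31 = \left(- \frac{351}{295}\right) 31 = - \frac{10881}{295}$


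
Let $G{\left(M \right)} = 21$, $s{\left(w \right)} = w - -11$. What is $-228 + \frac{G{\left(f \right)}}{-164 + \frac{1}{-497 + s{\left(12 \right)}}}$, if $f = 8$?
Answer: $- \frac{17733990}{77737} \approx -228.13$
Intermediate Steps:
$s{\left(w \right)} = 11 + w$ ($s{\left(w \right)} = w + 11 = 11 + w$)
$-228 + \frac{G{\left(f \right)}}{-164 + \frac{1}{-497 + s{\left(12 \right)}}} = -228 + \frac{1}{-164 + \frac{1}{-497 + \left(11 + 12\right)}} 21 = -228 + \frac{1}{-164 + \frac{1}{-497 + 23}} \cdot 21 = -228 + \frac{1}{-164 + \frac{1}{-474}} \cdot 21 = -228 + \frac{1}{-164 - \frac{1}{474}} \cdot 21 = -228 + \frac{1}{- \frac{77737}{474}} \cdot 21 = -228 - \frac{9954}{77737} = - \frac{17733990}{77737}$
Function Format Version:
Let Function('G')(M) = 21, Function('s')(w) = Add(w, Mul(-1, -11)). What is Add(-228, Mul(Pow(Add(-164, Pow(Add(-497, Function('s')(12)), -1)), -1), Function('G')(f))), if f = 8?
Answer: Rational(-17733990, 77737) ≈ -228.13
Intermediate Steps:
Function('s')(w) = Add(11, w) (Function('s')(w) = Add(w, 11) = Add(11, w))
Add(-228, Mul(Pow(Add(-164, Pow(Add(-497, Function('s')(12)), -1)), -1), Function('G')(f))) = Add(-228, Mul(Pow(Add(-164, Pow(Add(-497, Add(11, 12)), -1)), -1), 21)) = Add(-228, Mul(Pow(Add(-164, Pow(Add(-497, 23), -1)), -1), 21)) = Add(-228, Mul(Pow(Add(-164, Pow(-474, -1)), -1), 21)) = Add(-228, Mul(Pow(Add(-164, Rational(-1, 474)), -1), 21)) = Add(-228, Mul(Pow(Rational(-77737, 474), -1), 21)) = Add(-228, Mul(Rational(-474, 77737), 21)) = Add(-228, Rational(-9954, 77737)) = Rational(-17733990, 77737)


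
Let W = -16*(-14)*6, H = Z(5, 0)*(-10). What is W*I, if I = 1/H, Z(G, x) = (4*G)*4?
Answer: -42/25 ≈ -1.6800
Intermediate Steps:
Z(G, x) = 16*G
H = -800 (H = (16*5)*(-10) = 80*(-10) = -800)
W = 1344 (W = 224*6 = 1344)
I = -1/800 (I = 1/(-800) = -1/800 ≈ -0.0012500)
W*I = 1344*(-1/800) = -42/25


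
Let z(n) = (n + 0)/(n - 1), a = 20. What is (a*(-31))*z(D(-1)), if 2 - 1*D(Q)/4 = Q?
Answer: -7440/11 ≈ -676.36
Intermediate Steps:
D(Q) = 8 - 4*Q
z(n) = n/(-1 + n)
(a*(-31))*z(D(-1)) = (20*(-31))*((8 - 4*(-1))/(-1 + (8 - 4*(-1)))) = -620*(8 + 4)/(-1 + (8 + 4)) = -7440/(-1 + 12) = -7440/11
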